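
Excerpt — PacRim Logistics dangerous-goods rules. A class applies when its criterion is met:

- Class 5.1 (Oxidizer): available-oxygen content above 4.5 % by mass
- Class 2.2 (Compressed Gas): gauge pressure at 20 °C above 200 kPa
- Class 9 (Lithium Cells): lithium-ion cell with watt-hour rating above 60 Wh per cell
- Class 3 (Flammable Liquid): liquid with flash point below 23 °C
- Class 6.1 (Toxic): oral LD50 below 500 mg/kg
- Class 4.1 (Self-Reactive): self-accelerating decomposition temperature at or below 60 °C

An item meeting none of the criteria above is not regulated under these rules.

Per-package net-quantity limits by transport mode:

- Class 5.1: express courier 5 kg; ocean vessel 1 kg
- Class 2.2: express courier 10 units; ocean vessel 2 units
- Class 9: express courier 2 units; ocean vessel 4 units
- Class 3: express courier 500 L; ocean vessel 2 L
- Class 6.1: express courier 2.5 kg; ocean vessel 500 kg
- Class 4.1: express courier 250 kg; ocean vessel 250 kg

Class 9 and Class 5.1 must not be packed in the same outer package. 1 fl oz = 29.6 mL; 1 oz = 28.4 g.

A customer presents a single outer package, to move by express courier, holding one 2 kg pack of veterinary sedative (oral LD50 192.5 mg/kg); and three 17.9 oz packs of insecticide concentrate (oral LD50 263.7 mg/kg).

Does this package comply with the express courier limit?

No

With oral LD50 192.5 mg/kg (< 500 mg/kg), the veterinary sedative falls in Class 6.1.
With oral LD50 263.7 mg/kg (< 500 mg/kg), the insecticide concentrate falls in Class 6.1.
Total Class 6.1: 2 kg + (three 17.9 oz packs = 1525.08 g) = 3525.08 g.
That exceeds the Class 6.1 express courier limit of 2.5 kg.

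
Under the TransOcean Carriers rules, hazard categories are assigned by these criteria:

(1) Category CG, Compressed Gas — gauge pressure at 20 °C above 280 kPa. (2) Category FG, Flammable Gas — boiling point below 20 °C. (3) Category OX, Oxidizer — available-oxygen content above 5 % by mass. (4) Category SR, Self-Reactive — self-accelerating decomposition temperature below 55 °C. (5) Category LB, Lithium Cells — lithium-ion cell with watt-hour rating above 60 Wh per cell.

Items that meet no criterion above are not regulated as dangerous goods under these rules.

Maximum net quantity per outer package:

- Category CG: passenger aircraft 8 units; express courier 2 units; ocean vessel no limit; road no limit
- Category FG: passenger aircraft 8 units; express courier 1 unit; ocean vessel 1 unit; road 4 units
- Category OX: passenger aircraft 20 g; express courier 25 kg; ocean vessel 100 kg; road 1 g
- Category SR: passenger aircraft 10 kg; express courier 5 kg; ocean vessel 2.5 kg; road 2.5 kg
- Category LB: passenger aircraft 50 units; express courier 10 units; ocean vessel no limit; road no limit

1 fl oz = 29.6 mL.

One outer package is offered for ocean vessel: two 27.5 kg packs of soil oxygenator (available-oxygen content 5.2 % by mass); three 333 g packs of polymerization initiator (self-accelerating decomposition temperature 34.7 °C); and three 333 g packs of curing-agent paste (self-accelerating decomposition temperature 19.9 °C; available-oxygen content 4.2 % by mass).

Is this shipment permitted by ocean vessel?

Yes

With available-oxygen content 5.2 % by mass (> 5 % by mass), the soil oxygenator falls in Category OX.
Polymerization initiator: self-accelerating decomposition temperature 34.7 °C < 55 °C → Category SR (Self-Reactive).
Curing-agent paste: self-accelerating decomposition temperature 19.9 °C < 55 °C → Category SR (Self-Reactive).
Category OX quantity: two 27.5 kg packs = 55 kg.
55 kg is within the ocean vessel limit of 100 kg for Category OX.
Category SR net quantity: (three 333 g packs = 999 g) + (three 333 g packs = 999 g) = 1.998 kg.
1.998 kg is within the ocean vessel limit of 2.5 kg for Category SR.
Every hazard category is within its ocean vessel limit and no segregation rule is violated.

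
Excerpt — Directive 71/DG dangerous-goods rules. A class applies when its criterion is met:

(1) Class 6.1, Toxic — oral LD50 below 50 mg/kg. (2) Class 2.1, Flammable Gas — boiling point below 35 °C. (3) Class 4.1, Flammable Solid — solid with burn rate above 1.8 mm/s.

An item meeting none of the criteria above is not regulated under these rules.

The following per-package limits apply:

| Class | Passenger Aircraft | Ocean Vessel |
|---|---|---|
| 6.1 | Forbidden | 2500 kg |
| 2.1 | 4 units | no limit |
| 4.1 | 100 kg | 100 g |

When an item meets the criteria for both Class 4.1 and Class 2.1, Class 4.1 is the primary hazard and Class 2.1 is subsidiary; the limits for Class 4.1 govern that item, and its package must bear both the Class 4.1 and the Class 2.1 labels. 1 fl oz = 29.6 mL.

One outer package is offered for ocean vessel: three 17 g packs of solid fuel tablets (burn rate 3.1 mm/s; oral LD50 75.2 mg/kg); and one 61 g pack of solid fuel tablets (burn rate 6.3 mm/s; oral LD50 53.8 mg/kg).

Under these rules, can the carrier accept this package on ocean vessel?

No

Solid fuel tablets: burn rate 3.1 mm/s > 1.8 mm/s → Class 4.1 (Flammable Solid).
The solid fuel tablets have burn rate 6.3 mm/s, which is > 1.8 mm/s, so they are Class 4.1 (Flammable Solid).
Class 4.1 net quantity: (three 17 g packs = 51 g) + 61 g = 112 g.
112 g > 100 g (ocean vessel limit, Class 4.1) — over the limit.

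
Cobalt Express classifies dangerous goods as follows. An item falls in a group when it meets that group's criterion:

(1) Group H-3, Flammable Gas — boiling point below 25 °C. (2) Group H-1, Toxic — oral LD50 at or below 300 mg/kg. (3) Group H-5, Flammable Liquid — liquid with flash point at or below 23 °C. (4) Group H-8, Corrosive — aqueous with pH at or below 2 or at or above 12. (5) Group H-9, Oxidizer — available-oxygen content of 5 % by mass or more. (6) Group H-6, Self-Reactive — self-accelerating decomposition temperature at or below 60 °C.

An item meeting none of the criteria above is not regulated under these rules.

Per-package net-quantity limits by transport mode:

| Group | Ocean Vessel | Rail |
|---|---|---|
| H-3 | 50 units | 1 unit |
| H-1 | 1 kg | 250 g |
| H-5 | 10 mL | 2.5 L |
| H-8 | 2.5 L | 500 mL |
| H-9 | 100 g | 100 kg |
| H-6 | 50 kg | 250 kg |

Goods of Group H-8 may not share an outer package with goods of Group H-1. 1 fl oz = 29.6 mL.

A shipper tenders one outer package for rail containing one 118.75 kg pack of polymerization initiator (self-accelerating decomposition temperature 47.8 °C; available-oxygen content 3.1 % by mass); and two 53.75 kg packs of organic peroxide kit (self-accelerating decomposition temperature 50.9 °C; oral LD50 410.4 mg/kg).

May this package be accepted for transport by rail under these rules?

Yes

With self-accelerating decomposition temperature 47.8 °C (≤ 60 °C), the polymerization initiator falls in Group H-6.
With self-accelerating decomposition temperature 50.9 °C (≤ 60 °C), the organic peroxide kit falls in Group H-6.
Total Group H-6: 118.75 kg + (two 53.75 kg packs = 107.5 kg) = 226.25 kg.
That is within the Group H-6 rail limit of 250 kg.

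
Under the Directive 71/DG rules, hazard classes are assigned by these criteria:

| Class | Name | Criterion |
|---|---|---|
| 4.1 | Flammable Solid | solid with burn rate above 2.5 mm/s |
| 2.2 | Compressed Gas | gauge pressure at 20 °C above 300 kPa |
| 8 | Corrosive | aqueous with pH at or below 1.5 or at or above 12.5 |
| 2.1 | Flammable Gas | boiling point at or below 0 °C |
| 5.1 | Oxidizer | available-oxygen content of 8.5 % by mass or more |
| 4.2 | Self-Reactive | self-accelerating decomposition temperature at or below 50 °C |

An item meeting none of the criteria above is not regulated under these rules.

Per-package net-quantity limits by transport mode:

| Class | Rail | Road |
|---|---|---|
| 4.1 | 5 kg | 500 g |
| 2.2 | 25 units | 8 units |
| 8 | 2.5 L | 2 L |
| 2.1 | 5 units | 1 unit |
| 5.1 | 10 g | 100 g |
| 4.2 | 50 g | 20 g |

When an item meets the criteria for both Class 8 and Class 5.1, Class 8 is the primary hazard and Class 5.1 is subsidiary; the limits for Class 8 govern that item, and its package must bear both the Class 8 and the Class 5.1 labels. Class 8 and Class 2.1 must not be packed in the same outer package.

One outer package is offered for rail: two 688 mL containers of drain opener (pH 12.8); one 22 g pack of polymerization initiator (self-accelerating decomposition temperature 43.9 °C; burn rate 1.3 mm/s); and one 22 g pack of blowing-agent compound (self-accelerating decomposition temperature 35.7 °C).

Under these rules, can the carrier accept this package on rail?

Yes

The drain opener has pH 12.8, which is ≥ 12.5, so it is Class 8 (Corrosive).
Self-accelerating decomposition temperature 43.9 °C meets the Class 4.2 criterion (Self-Reactive), so the polymerization initiator is Class 4.2.
Self-accelerating decomposition temperature 35.7 °C meets the Class 4.2 criterion (Self-Reactive), so the blowing-agent compound is Class 4.2.
Total Class 4.2: 22 g + 22 g = 44 g.
44 g is within the rail limit of 50 g for Class 4.2.
Class 8 quantity: two 688 mL containers = 1.376 L.
1.376 L ≤ 2.5 L (rail limit, Class 8) — within limit.
The segregation rule (Class 8 with Class 2.1) does not apply to Class 4.2 with Class 8.
Every hazard class is within its rail limit and no segregation rule is violated.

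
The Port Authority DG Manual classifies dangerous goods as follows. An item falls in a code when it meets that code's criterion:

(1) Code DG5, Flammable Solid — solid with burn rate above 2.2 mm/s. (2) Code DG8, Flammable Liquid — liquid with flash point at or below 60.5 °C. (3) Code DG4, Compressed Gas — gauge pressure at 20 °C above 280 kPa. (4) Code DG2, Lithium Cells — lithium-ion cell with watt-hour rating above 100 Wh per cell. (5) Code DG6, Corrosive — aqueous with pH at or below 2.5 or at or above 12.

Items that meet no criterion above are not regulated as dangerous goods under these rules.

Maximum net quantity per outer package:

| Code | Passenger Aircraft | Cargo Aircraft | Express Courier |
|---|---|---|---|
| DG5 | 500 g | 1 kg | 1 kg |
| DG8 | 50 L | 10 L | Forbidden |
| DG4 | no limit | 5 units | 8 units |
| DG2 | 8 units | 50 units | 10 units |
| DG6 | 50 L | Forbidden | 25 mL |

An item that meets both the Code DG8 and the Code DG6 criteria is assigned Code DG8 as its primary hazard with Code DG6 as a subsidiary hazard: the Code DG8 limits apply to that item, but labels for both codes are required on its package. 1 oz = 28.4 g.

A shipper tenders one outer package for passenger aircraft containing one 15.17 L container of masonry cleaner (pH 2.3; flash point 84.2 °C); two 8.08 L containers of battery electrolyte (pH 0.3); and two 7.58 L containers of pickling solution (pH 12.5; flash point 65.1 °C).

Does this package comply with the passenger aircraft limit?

pH 2.3 meets the Code DG6 criterion (Corrosive), so the masonry cleaner is Code DG6.
With pH 0.3 (≤ 2.5), the battery electrolyte falls in Code DG6.
pH 12.5 meets the Code DG6 criterion (Corrosive), so the pickling solution is Code DG6.
Code DG6 net quantity: 15.17 L + (two 8.08 L containers = 16.16 L) + (two 7.58 L containers = 15.16 L) = 46.49 L.
46.49 L is within the passenger aircraft limit of 50 L for Code DG6.

Yes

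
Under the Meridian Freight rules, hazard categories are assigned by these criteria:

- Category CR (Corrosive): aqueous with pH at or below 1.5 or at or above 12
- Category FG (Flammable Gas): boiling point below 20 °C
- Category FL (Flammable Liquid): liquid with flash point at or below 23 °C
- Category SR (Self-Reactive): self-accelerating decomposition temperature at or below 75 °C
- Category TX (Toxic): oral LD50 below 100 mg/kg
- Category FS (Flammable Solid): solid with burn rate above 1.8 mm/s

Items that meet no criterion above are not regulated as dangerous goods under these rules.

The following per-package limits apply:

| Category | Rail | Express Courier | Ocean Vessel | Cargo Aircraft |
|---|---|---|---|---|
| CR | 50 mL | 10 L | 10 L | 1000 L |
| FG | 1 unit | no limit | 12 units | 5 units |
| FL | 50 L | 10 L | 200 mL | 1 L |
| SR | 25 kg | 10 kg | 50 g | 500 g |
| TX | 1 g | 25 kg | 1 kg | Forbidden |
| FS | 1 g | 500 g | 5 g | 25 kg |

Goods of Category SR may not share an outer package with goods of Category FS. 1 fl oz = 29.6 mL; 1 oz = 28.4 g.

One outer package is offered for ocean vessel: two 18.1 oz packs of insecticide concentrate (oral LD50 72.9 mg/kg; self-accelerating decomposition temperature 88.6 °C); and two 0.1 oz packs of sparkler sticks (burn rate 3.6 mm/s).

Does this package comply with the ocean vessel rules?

Oral LD50 72.9 mg/kg meets the Category TX criterion (Toxic), so the insecticide concentrate is Category TX.
The sparkler sticks have burn rate 3.6 mm/s, which is > 1.8 mm/s, so they are Category FS (Flammable Solid).
Category FS quantity: two 0.1 oz packs = 5.68 g.
That exceeds the Category FS ocean vessel limit of 5 g.
Category TX quantity: two 18.1 oz packs = 1028.08 g.
1028.08 g exceeds the ocean vessel limit of 1 kg for Category TX.
The segregation rule (Category SR with Category FS) does not apply to Category FS with Category TX.

No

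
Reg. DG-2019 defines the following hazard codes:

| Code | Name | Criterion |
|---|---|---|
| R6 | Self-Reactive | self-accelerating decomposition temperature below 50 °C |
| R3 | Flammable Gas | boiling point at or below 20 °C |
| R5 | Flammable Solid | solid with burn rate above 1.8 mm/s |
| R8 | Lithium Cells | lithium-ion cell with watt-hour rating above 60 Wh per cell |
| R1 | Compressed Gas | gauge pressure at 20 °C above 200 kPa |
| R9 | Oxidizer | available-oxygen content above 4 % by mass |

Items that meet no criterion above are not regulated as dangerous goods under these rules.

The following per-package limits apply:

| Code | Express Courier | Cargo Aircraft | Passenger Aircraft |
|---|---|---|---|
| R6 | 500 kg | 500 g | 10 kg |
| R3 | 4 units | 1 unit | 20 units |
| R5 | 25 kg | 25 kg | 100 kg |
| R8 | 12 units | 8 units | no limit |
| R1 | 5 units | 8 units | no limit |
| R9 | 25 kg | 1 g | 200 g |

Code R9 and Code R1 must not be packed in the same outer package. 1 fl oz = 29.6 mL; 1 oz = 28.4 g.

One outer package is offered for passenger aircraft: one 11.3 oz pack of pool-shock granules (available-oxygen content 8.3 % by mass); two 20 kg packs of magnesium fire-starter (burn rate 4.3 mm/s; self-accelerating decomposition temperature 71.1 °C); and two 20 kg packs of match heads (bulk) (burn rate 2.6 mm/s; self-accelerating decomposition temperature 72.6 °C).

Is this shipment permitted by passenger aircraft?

No

With available-oxygen content 8.3 % by mass (> 4 % by mass), the pool-shock granules fall in Code R9.
With burn rate 4.3 mm/s (> 1.8 mm/s), the magnesium fire-starter falls in Code R5.
With burn rate 2.6 mm/s (> 1.8 mm/s), the match heads (bulk) fall in Code R5.
Code R9 quantity: one 11.3 oz pack = 320.92 g.
320.92 g exceeds the passenger aircraft limit of 200 g for Code R9.
Total Code R5: (two 20 kg packs = 40 kg) + (two 20 kg packs = 40 kg) = 80 kg.
80 kg ≤ 100 kg (passenger aircraft limit, Code R5) — within limit.
The segregation rule (Code R9 with Code R1) does not apply to Code R9 with Code R5.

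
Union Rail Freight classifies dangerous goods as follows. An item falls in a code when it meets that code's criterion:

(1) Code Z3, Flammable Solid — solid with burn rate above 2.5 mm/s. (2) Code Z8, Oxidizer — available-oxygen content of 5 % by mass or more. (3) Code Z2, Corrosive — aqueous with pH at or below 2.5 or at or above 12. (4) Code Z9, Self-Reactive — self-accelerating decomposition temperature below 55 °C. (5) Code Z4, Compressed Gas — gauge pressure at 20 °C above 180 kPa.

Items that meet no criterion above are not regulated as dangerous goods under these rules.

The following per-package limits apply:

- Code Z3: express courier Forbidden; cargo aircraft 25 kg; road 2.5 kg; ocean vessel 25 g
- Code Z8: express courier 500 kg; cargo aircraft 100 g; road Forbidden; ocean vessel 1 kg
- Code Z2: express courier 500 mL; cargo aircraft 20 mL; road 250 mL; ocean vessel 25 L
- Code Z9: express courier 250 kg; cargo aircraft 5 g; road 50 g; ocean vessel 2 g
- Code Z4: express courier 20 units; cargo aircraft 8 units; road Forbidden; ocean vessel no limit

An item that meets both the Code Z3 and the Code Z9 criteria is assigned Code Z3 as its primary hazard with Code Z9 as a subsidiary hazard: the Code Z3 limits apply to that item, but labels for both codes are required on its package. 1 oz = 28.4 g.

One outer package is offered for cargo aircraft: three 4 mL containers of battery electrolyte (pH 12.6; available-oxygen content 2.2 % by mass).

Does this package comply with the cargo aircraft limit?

Yes

With pH 12.6 (≥ 12), the battery electrolyte falls in Code Z2.
Code Z2 quantity: three 4 mL containers = 12 mL.
12 mL is within the cargo aircraft limit of 20 mL for Code Z2.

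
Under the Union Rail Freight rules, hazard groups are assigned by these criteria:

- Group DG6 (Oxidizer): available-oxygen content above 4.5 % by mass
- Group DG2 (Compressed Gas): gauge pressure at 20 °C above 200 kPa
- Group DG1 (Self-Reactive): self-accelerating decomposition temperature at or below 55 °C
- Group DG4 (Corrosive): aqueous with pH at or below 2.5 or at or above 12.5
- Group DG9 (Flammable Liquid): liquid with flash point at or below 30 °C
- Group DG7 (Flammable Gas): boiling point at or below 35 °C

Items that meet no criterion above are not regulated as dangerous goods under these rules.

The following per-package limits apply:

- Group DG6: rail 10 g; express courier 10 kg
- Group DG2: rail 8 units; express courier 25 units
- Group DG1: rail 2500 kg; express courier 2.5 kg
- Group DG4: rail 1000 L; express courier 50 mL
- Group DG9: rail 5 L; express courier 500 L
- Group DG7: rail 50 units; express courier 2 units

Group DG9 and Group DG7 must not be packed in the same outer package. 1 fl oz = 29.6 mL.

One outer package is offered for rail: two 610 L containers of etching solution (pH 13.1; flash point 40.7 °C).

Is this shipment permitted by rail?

Etching solution: pH 13.1 ≥ 12.5 → Group DG4 (Corrosive).
Group DG4 quantity: two 610 L containers = 1220 L.
That exceeds the Group DG4 rail limit of 1000 L.

No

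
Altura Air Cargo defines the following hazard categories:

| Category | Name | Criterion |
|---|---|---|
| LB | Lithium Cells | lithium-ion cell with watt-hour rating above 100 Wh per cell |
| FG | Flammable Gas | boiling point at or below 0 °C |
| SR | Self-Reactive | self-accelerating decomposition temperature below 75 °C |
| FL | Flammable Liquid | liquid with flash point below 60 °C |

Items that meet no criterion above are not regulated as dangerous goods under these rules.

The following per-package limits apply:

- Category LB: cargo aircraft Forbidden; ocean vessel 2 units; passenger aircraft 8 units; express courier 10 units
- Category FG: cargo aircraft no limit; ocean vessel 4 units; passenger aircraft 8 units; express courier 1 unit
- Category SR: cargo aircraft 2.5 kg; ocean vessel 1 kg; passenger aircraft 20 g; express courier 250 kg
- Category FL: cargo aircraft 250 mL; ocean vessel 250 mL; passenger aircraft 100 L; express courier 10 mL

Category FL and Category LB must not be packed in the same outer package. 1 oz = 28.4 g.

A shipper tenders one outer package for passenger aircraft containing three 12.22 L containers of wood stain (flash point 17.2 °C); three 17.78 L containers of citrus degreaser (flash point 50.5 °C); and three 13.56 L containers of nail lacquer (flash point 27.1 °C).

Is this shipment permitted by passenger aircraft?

With flash point 17.2 °C (< 60 °C), the wood stain falls in Category FL.
With flash point 50.5 °C (< 60 °C), the citrus degreaser falls in Category FL.
Nail lacquer: flash point 27.1 °C < 60 °C → Category FL (Flammable Liquid).
Category FL net quantity: (three 12.22 L containers = 36.66 L) + (three 17.78 L containers = 53.34 L) + (three 13.56 L containers = 40.68 L) = 130.68 L.
130.68 L > 100 L (passenger aircraft limit, Category FL) — over the limit.

No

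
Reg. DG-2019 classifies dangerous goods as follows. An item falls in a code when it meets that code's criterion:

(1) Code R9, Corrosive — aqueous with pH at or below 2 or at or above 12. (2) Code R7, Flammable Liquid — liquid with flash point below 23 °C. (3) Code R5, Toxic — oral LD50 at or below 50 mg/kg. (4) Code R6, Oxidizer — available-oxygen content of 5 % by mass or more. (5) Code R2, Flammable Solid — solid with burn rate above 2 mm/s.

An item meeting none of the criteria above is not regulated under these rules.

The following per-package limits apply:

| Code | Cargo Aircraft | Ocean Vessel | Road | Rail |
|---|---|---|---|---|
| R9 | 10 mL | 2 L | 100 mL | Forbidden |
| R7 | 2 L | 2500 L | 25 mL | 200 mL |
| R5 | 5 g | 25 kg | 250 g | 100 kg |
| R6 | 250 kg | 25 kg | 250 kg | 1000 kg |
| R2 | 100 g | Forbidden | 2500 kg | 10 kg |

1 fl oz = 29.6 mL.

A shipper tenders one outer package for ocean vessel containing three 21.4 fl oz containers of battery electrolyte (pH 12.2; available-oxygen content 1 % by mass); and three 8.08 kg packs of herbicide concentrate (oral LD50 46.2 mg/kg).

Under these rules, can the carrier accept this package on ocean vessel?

Yes

The battery electrolyte has pH 12.2, which is ≥ 12, so it is Code R9 (Corrosive).
With oral LD50 46.2 mg/kg (≤ 50 mg/kg), the herbicide concentrate falls in Code R5.
Code R5 quantity: three 8.08 kg packs = 24.24 kg.
That is within the Code R5 ocean vessel limit of 25 kg.
Code R9 quantity: three 21.4 fl oz containers = 1900.32 mL.
1900.32 mL is within the ocean vessel limit of 2 L for Code R9.
Every hazard code is within its ocean vessel limit and no segregation rule is violated.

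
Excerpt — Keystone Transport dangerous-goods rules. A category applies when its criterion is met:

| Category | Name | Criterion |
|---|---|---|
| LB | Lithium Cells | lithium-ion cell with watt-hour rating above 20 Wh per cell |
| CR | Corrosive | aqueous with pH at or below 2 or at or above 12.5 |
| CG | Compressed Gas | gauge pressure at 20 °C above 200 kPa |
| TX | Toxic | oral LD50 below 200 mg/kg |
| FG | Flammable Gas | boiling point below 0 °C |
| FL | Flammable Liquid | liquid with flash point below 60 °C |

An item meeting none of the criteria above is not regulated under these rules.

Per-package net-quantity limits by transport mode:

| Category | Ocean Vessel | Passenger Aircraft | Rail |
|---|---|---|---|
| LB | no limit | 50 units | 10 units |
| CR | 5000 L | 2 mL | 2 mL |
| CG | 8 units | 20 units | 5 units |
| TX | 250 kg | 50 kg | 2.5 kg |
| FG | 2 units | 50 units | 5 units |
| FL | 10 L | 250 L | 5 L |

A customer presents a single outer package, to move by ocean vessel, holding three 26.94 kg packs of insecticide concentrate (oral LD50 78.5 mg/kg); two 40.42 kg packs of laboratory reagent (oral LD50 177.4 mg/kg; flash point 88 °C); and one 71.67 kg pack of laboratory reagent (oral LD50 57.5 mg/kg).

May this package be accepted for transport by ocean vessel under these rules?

Yes

With oral LD50 78.5 mg/kg (< 200 mg/kg), the insecticide concentrate falls in Category TX.
Laboratory reagent: oral LD50 177.4 mg/kg < 200 mg/kg → Category TX (Toxic).
Laboratory reagent: oral LD50 57.5 mg/kg < 200 mg/kg → Category TX (Toxic).
Total Category TX: (three 26.94 kg packs = 80.82 kg) + (two 40.42 kg packs = 80.84 kg) + 71.67 kg = 233.33 kg.
That is within the Category TX ocean vessel limit of 250 kg.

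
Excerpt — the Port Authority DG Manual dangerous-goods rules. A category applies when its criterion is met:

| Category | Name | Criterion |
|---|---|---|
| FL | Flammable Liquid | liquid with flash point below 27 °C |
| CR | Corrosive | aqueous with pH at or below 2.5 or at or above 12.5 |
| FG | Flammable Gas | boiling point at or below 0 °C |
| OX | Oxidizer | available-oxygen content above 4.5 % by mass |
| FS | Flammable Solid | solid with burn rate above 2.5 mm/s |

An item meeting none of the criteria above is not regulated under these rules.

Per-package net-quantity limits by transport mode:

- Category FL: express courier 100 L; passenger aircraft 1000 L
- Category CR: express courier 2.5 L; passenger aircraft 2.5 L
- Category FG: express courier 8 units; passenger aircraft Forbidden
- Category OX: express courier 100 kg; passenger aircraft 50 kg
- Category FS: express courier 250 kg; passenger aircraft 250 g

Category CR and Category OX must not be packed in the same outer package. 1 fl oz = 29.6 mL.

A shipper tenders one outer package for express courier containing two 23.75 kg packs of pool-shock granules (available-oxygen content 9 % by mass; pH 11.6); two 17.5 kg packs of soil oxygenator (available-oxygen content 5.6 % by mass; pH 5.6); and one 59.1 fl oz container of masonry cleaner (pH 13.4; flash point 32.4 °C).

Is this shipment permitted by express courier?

No

Available-oxygen content 9 % by mass meets the Category OX criterion (Oxidizer), so the pool-shock granules are Category OX.
Available-oxygen content 5.6 % by mass meets the Category OX criterion (Oxidizer), so the soil oxygenator is Category OX.
With pH 13.4 (≥ 12.5), the masonry cleaner falls in Category CR.
Category CR quantity: one 59.1 fl oz container = 1749.36 mL.
1749.36 mL ≤ 2.5 L (express courier limit, Category CR) — within limit.
Category OX net quantity: (two 23.75 kg packs = 47.5 kg) + (two 17.5 kg packs = 35 kg) = 82.5 kg.
82.5 kg is within the express courier limit of 100 kg for Category OX.
Category CR and Category OX may not share an outer package.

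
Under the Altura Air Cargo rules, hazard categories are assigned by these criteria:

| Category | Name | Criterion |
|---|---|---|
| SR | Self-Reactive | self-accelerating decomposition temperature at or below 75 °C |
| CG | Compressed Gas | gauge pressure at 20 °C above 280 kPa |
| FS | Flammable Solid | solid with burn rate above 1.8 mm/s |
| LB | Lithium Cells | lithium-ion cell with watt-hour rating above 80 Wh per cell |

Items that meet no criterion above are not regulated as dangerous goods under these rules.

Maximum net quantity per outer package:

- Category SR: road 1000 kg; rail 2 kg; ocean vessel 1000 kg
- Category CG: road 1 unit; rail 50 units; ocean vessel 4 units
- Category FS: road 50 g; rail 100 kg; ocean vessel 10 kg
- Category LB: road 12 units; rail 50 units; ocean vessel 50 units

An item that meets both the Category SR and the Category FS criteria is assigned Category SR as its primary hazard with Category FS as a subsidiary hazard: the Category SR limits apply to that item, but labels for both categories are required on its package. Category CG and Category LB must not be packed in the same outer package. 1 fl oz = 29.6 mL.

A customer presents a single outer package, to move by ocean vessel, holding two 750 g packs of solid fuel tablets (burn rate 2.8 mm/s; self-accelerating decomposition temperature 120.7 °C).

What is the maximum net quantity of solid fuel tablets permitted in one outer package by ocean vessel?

10 kg

Solid fuel tablets: burn rate 2.8 mm/s > 1.8 mm/s → Category FS (Flammable Solid).
The ocean vessel limit for Category FS is 10 kg.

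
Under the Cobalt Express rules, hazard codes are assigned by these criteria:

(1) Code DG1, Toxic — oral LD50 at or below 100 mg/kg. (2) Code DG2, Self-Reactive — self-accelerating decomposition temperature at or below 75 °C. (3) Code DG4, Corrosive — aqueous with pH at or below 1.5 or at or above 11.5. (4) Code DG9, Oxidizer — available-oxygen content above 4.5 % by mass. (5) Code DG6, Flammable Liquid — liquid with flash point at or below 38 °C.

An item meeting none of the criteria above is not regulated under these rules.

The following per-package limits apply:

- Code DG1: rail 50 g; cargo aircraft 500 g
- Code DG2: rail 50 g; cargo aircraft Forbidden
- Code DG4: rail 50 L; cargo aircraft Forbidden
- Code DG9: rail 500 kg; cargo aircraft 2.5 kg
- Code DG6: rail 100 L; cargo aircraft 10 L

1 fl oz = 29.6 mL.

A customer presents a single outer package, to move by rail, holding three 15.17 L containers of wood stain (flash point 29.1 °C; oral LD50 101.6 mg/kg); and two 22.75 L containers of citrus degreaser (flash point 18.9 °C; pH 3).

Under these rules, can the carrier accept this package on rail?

Yes

With flash point 29.1 °C (≤ 38 °C), the wood stain falls in Code DG6.
Flash point 18.9 °C meets the Code DG6 criterion (Flammable Liquid), so the citrus degreaser is Code DG6.
Total Code DG6: (three 15.17 L containers = 45.51 L) + (two 22.75 L containers = 45.5 L) = 91.01 L.
91.01 L is within the rail limit of 100 L for Code DG6.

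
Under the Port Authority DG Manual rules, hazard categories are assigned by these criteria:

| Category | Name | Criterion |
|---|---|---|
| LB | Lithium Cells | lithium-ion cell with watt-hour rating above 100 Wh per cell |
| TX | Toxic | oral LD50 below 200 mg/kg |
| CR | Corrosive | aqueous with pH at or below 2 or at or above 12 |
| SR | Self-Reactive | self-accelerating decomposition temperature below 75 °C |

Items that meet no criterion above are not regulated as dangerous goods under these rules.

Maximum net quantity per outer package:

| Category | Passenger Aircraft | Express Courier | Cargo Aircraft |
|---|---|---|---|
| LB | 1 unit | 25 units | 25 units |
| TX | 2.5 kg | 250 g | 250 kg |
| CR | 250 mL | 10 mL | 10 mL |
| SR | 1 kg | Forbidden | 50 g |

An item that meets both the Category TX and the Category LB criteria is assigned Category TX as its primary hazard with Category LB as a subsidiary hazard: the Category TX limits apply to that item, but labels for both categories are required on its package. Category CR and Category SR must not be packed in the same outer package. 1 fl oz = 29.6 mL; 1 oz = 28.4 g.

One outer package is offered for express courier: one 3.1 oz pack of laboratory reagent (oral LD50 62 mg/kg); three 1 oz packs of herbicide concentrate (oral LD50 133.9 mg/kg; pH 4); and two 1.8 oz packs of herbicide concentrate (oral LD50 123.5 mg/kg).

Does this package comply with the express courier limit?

Oral LD50 62 mg/kg meets the Category TX criterion (Toxic), so the laboratory reagent is Category TX.
The herbicide concentrate has oral LD50 133.9 mg/kg, which is < 200 mg/kg, so it is Category TX (Toxic).
With oral LD50 123.5 mg/kg (< 200 mg/kg), the herbicide concentrate falls in Category TX.
Total Category TX: (one 3.1 oz pack = 88.04 g) + (three 1 oz packs = 85.2 g) + (two 1.8 oz packs = 102.24 g) = 275.48 g.
275.48 g > 250 g (express courier limit, Category TX) — over the limit.

No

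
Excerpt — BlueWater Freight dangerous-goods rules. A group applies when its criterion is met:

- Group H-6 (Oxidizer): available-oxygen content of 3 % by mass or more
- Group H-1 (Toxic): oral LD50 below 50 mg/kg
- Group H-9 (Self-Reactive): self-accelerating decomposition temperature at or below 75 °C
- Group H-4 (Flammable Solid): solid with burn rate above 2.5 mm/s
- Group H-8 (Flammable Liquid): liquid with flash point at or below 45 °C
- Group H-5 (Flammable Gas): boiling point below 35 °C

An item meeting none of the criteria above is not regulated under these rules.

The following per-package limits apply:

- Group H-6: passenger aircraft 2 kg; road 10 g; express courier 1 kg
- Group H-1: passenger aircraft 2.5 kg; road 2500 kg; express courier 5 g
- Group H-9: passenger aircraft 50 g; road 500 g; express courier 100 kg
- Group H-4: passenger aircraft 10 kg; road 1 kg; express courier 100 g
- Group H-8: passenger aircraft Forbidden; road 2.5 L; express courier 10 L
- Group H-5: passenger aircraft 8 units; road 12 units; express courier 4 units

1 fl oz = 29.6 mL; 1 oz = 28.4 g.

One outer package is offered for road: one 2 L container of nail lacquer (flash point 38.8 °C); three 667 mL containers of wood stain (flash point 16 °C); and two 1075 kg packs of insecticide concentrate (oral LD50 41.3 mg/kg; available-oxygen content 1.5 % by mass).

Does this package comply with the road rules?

No

Nail lacquer: flash point 38.8 °C ≤ 45 °C → Group H-8 (Flammable Liquid).
The wood stain has flash point 16 °C, which is ≤ 45 °C, so it is Group H-8 (Flammable Liquid).
The insecticide concentrate has oral LD50 41.3 mg/kg, which is < 50 mg/kg, so it is Group H-1 (Toxic).
Total Group H-8: 2 L + (three 667 mL containers = 2.001 L) = 4.001 L.
4.001 L > 2.5 L (road limit, Group H-8) — over the limit.
Group H-1 quantity: two 1075 kg packs = 2150 kg.
That is within the Group H-1 road limit of 2500 kg.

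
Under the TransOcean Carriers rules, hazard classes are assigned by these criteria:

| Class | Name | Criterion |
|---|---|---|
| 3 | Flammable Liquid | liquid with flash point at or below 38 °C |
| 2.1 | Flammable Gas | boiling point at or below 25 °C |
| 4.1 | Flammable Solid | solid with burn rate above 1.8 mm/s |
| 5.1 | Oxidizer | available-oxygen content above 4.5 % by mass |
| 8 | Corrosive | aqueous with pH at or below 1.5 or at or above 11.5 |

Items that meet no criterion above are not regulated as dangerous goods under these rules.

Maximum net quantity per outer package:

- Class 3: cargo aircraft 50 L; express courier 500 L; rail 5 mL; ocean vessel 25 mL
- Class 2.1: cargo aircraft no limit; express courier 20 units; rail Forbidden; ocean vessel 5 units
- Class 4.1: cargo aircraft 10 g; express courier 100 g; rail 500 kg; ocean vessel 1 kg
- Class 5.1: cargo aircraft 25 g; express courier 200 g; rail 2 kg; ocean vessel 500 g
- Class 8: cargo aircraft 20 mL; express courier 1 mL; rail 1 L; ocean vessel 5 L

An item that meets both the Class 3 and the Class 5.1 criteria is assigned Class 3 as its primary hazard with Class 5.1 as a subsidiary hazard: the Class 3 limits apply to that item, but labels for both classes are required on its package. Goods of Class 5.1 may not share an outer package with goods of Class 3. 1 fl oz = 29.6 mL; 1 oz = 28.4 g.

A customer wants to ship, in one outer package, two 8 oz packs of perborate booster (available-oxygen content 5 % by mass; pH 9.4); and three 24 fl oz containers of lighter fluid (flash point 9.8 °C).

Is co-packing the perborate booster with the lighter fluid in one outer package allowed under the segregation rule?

No

Available-oxygen content 5 % by mass meets the Class 5.1 criterion (Oxidizer), so the perborate booster is Class 5.1.
Flash point 9.8 °C meets the Class 3 criterion (Flammable Liquid), so the lighter fluid is Class 3.
Class 5.1 and Class 3 may not share an outer package.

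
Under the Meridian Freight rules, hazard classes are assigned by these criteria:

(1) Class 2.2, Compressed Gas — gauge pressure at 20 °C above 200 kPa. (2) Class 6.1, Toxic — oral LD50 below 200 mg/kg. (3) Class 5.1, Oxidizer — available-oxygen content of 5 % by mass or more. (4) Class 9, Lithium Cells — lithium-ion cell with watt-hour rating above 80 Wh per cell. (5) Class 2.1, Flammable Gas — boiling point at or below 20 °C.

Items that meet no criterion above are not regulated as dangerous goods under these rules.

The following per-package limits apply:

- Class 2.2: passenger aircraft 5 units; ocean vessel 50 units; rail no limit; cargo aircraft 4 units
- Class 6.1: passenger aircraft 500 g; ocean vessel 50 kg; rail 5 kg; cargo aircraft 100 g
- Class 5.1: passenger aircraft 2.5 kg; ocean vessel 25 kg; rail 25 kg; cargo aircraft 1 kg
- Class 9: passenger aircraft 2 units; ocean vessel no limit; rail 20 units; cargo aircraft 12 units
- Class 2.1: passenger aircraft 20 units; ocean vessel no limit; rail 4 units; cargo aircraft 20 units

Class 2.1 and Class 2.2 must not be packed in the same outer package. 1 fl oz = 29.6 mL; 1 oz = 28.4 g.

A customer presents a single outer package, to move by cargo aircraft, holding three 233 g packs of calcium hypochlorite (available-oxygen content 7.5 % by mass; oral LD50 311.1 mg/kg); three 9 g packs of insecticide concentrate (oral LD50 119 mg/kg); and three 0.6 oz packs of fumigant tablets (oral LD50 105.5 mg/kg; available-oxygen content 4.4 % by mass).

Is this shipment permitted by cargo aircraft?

Yes

The calcium hypochlorite has available-oxygen content 7.5 % by mass, which is ≥ 5 % by mass, so it is Class 5.1 (Oxidizer).
With oral LD50 119 mg/kg (< 200 mg/kg), the insecticide concentrate falls in Class 6.1.
With oral LD50 105.5 mg/kg (< 200 mg/kg), the fumigant tablets fall in Class 6.1.
Total Class 6.1: (three 9 g packs = 27 g) + (three 0.6 oz packs = 51.12 g) = 78.12 g.
78.12 g is within the cargo aircraft limit of 100 g for Class 6.1.
Class 5.1 quantity: three 233 g packs = 699 g.
That is within the Class 5.1 cargo aircraft limit of 1 kg.
The segregation rule (Class 2.1 with Class 2.2) does not apply to Class 6.1 with Class 5.1.
Every hazard class is within its cargo aircraft limit and no segregation rule is violated.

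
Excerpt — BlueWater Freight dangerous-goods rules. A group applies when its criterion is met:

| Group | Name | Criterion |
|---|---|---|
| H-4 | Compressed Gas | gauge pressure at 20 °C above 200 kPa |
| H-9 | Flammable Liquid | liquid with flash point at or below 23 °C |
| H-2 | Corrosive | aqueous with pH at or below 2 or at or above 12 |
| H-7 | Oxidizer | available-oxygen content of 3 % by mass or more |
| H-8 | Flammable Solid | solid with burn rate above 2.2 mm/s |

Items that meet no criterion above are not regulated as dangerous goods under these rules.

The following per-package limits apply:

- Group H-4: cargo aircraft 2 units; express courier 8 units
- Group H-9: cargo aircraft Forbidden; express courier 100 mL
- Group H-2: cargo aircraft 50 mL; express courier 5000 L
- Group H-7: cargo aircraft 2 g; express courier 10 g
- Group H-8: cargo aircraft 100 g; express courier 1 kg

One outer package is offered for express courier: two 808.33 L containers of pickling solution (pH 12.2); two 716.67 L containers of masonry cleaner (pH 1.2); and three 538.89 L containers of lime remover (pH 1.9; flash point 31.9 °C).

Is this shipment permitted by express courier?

Yes

Pickling solution: pH 12.2 ≥ 12 → Group H-2 (Corrosive).
With pH 1.2 (≤ 2), the masonry cleaner falls in Group H-2.
With pH 1.9 (≤ 2), the lime remover falls in Group H-2.
Group H-2 net quantity: (two 808.33 L containers = 1616.66 L) + (two 716.67 L containers = 1433.34 L) + (three 538.89 L containers = 1616.67 L) = 4666.67 L.
4666.67 L is within the express courier limit of 5000 L for Group H-2.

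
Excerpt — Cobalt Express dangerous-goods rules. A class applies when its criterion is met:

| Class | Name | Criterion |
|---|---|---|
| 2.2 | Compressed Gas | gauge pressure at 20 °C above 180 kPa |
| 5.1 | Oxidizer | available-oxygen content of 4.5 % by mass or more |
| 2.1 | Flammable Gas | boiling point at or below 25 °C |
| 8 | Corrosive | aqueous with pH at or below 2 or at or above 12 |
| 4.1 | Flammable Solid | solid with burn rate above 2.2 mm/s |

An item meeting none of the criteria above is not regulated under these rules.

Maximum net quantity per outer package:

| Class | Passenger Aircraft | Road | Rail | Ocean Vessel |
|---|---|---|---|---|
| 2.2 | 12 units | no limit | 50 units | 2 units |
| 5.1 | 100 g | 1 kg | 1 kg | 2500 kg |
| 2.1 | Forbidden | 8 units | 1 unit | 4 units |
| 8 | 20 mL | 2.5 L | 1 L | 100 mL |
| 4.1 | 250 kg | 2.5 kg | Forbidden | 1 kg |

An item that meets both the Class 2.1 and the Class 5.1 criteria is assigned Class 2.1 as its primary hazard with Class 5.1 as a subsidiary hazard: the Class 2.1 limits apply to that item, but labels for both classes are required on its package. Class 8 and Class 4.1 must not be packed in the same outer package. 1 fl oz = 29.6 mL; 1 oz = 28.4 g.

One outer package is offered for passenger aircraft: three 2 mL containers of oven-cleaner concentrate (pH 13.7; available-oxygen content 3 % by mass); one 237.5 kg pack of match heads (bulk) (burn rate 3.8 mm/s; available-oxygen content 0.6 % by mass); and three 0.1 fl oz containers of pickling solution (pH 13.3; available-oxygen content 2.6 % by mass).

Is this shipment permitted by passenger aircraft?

No

The oven-cleaner concentrate has pH 13.7, which is ≥ 12, so it is Class 8 (Corrosive).
With burn rate 3.8 mm/s (> 2.2 mm/s), the match heads (bulk) fall in Class 4.1.
With pH 13.3 (≥ 12), the pickling solution falls in Class 8.
Total Class 8: (three 2 mL containers = 6 mL) + (three 0.1 fl oz containers = 8.88 mL) = 14.88 mL.
14.88 mL is within the passenger aircraft limit of 20 mL for Class 8.
Class 4.1 quantity: 237.5 kg.
That is within the Class 4.1 passenger aircraft limit of 250 kg.
Class 8 and Class 4.1 may not share an outer package.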